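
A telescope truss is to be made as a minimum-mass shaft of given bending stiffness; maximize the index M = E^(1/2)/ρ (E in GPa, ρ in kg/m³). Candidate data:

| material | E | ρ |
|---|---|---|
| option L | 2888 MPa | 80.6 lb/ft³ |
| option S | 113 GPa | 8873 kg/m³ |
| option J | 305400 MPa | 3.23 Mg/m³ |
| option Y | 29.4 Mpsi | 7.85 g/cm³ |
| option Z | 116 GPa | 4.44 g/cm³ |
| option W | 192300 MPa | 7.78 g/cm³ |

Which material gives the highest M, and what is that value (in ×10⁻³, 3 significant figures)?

After converting to SI:
  option L: E = 2.888 GPa, ρ = 1291 kg/m³
  option S: E = 113.0 GPa, ρ = 8873 kg/m³
  option J: E = 305.4 GPa, ρ = 3230 kg/m³
  option Y: E = 202.7 GPa, ρ = 7850 kg/m³
  option Z: E = 116.0 GPa, ρ = 4440 kg/m³
  option W: E = 192.3 GPa, ρ = 7780 kg/m³
  option J: M = 5.41×10⁻³
  option Z: M = 2.43×10⁻³
  option Y: M = 1.81×10⁻³
  option W: M = 1.78×10⁻³
  option L: M = 1.32×10⁻³
  option S: M = 1.20×10⁻³
Option J ranks first.

option J, M = 5.41×10⁻³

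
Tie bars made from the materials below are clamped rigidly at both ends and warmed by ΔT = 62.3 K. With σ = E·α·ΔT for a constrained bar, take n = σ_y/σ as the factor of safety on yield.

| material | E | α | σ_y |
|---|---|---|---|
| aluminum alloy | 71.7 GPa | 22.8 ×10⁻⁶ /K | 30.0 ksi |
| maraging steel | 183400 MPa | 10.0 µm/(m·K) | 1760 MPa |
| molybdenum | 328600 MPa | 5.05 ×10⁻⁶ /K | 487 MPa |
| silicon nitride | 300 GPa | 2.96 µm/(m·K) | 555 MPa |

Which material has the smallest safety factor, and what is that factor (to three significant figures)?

With everything in SI (GPa, ×10⁻⁶/K, MPa):
  aluminum alloy: E = 71.70, α = 22.8, σ_y = 206.8 → σ = 102 MPa, n = 2.03
  maraging steel: E = 183.4, α = 10.0, σ_y = 1760 → σ = 114 MPa, n = 15.4
  molybdenum: E = 328.6, α = 5.05, σ_y = 487.0 → σ = 103 MPa, n = 4.71
  silicon nitride: E = 300.0, α = 2.96, σ_y = 555.0 → σ = 55.3 MPa, n = 10.0
Smallest n: aluminum alloy with n = 2.03.

aluminum alloy, n = 2.03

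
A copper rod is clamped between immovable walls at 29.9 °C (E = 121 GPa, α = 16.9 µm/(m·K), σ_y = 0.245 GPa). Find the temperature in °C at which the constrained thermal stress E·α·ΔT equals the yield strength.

150 °C

σ_y = 0.245 GPa = 245.0 MPa.
E·α·ΔT = 245.0 MPa ⇒ ΔT = 245.0 / (121.0×10³ × 16.9×10⁻⁶) = 119.8 K.
T = 29.9 + 119.8 = 149.7 °C.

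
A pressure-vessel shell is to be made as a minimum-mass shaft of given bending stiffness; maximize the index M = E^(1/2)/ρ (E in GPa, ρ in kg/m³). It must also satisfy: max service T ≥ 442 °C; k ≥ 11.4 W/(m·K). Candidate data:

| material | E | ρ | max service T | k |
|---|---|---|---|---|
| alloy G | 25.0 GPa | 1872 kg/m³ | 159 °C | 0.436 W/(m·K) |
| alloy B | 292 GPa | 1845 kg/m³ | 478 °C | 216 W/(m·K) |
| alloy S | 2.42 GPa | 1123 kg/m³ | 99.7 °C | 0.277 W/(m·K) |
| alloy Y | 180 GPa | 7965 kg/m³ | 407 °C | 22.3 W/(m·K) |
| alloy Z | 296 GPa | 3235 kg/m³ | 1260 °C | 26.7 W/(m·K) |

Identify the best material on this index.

Screen on constraints: max service T ≥ 442 °C; k ≥ 11.4 W/(m·K). Survivors: alloy B, alloy Z.
Computing M directly (units already consistent):
  alloy B: M = 9.26×10⁻³
  alloy Z: M = 5.32×10⁻³
Alloy B ranks first.

alloy B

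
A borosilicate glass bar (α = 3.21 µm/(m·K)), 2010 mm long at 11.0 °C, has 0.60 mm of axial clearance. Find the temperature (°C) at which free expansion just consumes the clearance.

α·L₀·ΔT = 0.6 mm ⇒ ΔT = 0.6 / (3.21×10⁻⁶ × 2010.0) = 92.99 K.
T = 11.0 + 92.99 = 104.0 °C.

104 °C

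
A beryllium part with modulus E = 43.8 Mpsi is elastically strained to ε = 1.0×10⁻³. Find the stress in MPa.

302 MPa

E = 43.8 Mpsi = 302.0 GPa.
σ = E·ε = 302000 MPa × 1.0×10⁻³ = 302 MPa.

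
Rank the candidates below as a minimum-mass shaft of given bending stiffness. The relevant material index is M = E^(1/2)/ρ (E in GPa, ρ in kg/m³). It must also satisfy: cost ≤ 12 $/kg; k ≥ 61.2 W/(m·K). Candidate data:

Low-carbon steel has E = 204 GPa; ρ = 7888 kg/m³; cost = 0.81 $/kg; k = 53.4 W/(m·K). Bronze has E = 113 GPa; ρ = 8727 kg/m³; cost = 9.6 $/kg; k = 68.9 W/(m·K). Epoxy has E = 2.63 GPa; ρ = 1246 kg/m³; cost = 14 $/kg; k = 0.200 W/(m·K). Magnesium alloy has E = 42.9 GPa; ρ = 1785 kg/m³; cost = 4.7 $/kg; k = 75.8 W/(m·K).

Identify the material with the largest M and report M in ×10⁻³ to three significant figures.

magnesium alloy, M = 3.67×10⁻³

Screen on constraints: cost ≤ 12 $/kg; k ≥ 61.2 W/(m·K). Survivors: bronze, magnesium alloy.
Per-candidate index values:
  magnesium alloy: M = 3.67×10⁻³
  bronze: M = 1.22×10⁻³
Magnesium alloy ranks first.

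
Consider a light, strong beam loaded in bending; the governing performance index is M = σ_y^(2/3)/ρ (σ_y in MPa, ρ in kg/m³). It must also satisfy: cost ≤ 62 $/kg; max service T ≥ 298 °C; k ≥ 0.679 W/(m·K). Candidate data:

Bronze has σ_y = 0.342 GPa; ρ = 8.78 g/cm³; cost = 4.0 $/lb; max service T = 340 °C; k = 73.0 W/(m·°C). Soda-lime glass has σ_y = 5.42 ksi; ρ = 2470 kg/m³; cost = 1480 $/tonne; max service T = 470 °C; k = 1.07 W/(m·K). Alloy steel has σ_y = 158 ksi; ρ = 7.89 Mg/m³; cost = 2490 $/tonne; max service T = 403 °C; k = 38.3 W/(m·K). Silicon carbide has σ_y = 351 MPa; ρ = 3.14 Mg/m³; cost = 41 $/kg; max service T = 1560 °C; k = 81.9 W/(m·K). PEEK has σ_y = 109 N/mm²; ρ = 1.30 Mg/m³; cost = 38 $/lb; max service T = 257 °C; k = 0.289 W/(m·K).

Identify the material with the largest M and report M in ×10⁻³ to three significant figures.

silicon carbide, M = 15.8×10⁻³

Screen on constraints: cost ≤ 62 $/kg; max service T ≥ 298 °C; k ≥ 0.679 W/(m·K). Survivors: bronze, soda-lime glass, alloy steel, silicon carbide.
After converting to SI:
  bronze: σ_y = 342.0 MPa, ρ = 8780 kg/m³
  soda-lime glass: σ_y = 37.37 MPa, ρ = 2470 kg/m³
  alloy steel: σ_y = 1089 MPa, ρ = 7890 kg/m³
  silicon carbide: σ_y = 351.0 MPa, ρ = 3140 kg/m³
  silicon carbide: M = 15.8×10⁻³
  alloy steel: M = 13.4×10⁻³
  bronze: M = 5.57×10⁻³
  soda-lime glass: M = 4.53×10⁻³
Highest index: silicon carbide.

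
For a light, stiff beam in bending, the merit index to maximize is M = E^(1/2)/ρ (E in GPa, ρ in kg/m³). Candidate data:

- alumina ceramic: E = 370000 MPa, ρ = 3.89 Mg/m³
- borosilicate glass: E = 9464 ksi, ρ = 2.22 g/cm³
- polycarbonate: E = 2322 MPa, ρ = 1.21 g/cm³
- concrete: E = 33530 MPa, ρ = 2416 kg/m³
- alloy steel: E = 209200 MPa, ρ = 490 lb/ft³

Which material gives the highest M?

alumina ceramic

Putting every candidate on a common basis:
  alumina ceramic: E = 370.0 GPa, ρ = 3890 kg/m³
  borosilicate glass: E = 65.25 GPa, ρ = 2220 kg/m³
  polycarbonate: E = 2.322 GPa, ρ = 1210 kg/m³
  concrete: E = 33.53 GPa, ρ = 2416 kg/m³
  alloy steel: E = 209.2 GPa, ρ = 7849 kg/m³
  alumina ceramic: M = 4.94×10⁻³
  borosilicate glass: M = 3.64×10⁻³
  concrete: M = 2.40×10⁻³
  alloy steel: M = 1.84×10⁻³
  polycarbonate: M = 1.26×10⁻³
The maximum is for alumina ceramic.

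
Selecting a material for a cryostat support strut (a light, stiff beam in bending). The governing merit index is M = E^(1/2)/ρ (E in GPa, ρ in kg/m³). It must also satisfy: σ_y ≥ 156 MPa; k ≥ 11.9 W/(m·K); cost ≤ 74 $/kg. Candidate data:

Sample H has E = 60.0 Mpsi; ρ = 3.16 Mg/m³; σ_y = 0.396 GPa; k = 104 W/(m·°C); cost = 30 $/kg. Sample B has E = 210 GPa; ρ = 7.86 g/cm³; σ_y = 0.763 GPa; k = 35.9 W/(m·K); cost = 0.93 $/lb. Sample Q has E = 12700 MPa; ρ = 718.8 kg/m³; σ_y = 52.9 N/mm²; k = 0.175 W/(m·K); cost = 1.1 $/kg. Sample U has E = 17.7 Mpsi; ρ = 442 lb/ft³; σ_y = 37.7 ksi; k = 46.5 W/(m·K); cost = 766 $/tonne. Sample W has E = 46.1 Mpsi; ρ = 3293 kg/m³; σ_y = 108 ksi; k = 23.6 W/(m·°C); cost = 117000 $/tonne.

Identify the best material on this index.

sample H

Screen on constraints: σ_y ≥ 156 MPa; k ≥ 11.9 W/(m·K); cost ≤ 74 $/kg. Survivors: sample H, sample B, sample U.
Putting every candidate on a common basis:
  sample H: E = 413.7 GPa, ρ = 3160 kg/m³
  sample B: E = 210.0 GPa, ρ = 7860 kg/m³
  sample U: E = 122.0 GPa, ρ = 7080 kg/m³
  sample H: M = 6.44×10⁻³
  sample B: M = 1.84×10⁻³
  sample U: M = 1.56×10⁻³
Sample H has the largest M.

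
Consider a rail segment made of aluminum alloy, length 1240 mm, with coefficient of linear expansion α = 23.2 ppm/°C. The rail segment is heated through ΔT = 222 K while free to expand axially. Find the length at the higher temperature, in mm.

1246.4 mm

ΔL = α·L₀·ΔT = 23.2×10⁻⁶ × 1240 mm × 222.0 K = 6.39 mm.
L = L₀ + ΔL = 1240 + 6.39 = 1246.4 mm.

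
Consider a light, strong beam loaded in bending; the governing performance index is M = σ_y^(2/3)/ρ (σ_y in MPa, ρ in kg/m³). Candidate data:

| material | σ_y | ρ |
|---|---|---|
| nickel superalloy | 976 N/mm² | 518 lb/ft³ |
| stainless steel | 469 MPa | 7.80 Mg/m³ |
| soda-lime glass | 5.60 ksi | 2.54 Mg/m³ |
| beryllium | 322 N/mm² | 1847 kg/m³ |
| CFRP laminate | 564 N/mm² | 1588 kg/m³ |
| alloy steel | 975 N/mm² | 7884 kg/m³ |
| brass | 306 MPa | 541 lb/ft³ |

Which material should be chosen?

CFRP laminate

Convert each candidate to consistent units, then evaluate M:
  nickel superalloy: σ_y = 976.0 MPa, ρ = 8298 kg/m³
  stainless steel: σ_y = 469.0 MPa, ρ = 7800 kg/m³
  soda-lime glass: σ_y = 38.61 MPa, ρ = 2540 kg/m³
  beryllium: σ_y = 322.0 MPa, ρ = 1847 kg/m³
  CFRP laminate: σ_y = 564.0 MPa, ρ = 1588 kg/m³
  alloy steel: σ_y = 975.0 MPa, ρ = 7884 kg/m³
  brass: σ_y = 306.0 MPa, ρ = 8666 kg/m³
  CFRP laminate: M = 43.0×10⁻³
  beryllium: M = 25.4×10⁻³
  alloy steel: M = 12.5×10⁻³
  nickel superalloy: M = 11.9×10⁻³
  stainless steel: M = 7.74×10⁻³
  brass: M = 5.24×10⁻³
  soda-lime glass: M = 4.50×10⁻³
CFRP laminate has the largest M.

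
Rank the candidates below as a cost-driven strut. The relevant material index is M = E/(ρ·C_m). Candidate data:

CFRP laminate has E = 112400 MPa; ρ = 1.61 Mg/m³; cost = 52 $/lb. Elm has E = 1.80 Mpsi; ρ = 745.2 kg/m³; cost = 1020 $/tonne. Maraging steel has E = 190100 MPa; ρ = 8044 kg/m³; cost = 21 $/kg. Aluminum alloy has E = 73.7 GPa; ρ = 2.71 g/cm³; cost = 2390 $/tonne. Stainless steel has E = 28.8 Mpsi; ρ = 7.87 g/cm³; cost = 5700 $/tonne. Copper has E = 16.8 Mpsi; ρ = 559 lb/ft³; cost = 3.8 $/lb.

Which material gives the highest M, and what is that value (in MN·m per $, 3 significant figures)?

elm, M = 16.3 MN·m per $

Putting every candidate on a common basis:
  CFRP laminate: E = 112.4 GPa, ρ = 1610 kg/m³, cost = 114.6 $/kg
  elm: E = 12.41 GPa, ρ = 745.2 kg/m³, cost = 1.020 $/kg
  maraging steel: E = 190.1 GPa, ρ = 8044 kg/m³, cost = 21.00 $/kg
  aluminum alloy: E = 73.70 GPa, ρ = 2710 kg/m³, cost = 2.390 $/kg
  stainless steel: E = 198.6 GPa, ρ = 7870 kg/m³, cost = 5.700 $/kg
  copper: E = 115.8 GPa, ρ = 8954 kg/m³, cost = 8.377 $/kg
  elm: M = 16.3 MN·m per $
  aluminum alloy: M = 11.4 MN·m per $
  stainless steel: M = 4.43 MN·m per $
  copper: M = 1.54 MN·m per $
  maraging steel: M = 1.13 MN·m per $
  CFRP laminate: M = 0.609 MN·m per $
Highest index: elm.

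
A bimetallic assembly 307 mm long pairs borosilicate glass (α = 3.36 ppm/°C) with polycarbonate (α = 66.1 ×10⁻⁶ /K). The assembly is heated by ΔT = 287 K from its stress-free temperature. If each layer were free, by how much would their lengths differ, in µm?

Δα = |3.36 − 66.1|×10⁻⁶/K = 62.7×10⁻⁶/K.
ΔL_mismatch = Δα·L·ΔT = 62.7×10⁻⁶ × 307.0 mm × 287.0 K = 5530 µm.

5530 µm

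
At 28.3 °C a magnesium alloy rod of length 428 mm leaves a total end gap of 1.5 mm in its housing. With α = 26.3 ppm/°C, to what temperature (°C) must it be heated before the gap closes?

α·L₀·ΔT = 1.5 mm ⇒ ΔT = 1.5 / (26.3×10⁻⁶ × 428.0) = 133.3 K.
T = 28.3 + 133.3 = 161.6 °C.

162 °C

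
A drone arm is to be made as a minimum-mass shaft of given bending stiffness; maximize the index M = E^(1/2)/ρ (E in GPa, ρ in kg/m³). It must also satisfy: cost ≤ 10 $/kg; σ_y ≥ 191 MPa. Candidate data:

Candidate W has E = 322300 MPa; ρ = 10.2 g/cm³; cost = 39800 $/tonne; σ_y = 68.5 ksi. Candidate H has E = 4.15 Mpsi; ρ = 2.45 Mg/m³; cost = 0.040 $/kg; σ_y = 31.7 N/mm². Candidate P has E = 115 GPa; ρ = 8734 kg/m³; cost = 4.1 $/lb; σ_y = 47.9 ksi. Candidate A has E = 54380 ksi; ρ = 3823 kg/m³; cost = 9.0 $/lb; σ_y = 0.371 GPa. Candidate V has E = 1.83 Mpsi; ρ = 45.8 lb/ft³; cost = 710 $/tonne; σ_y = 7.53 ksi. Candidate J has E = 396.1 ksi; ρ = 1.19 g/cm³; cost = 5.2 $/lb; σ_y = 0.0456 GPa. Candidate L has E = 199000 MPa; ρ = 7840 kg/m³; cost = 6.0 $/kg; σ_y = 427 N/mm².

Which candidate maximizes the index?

Screen on constraints: cost ≤ 10 $/kg; σ_y ≥ 191 MPa. Survivors: candidate P, candidate L.
After converting to SI:
  candidate P: E = 115.0 GPa, ρ = 8734 kg/m³
  candidate L: E = 199.0 GPa, ρ = 7840 kg/m³
  candidate L: M = 1.80×10⁻³
  candidate P: M = 1.23×10⁻³
Candidate L has the largest M.

candidate L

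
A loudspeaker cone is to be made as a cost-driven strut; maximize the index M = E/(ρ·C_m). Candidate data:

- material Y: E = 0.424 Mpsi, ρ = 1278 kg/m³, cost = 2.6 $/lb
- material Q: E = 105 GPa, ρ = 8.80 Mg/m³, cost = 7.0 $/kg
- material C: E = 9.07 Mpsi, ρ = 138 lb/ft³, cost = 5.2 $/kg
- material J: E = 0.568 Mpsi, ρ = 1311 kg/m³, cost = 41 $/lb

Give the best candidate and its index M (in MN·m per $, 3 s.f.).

Normalizing units and computing the index:
  material Y: E = 2.923 GPa, ρ = 1278 kg/m³, cost = 5.732 $/kg
  material Q: E = 105.0 GPa, ρ = 8800 kg/m³, cost = 7.000 $/kg
  material C: E = 62.54 GPa, ρ = 2211 kg/m³, cost = 5.200 $/kg
  material J: E = 3.916 GPa, ρ = 1311 kg/m³, cost = 90.39 $/kg
  material C: M = 5.44 MN·m per $
  material Q: M = 1.70 MN·m per $
  material Y: M = 0.399 MN·m per $
  material J: M = 0.0330 MN·m per $
Material C has the largest M.

material C, M = 5.44 MN·m per $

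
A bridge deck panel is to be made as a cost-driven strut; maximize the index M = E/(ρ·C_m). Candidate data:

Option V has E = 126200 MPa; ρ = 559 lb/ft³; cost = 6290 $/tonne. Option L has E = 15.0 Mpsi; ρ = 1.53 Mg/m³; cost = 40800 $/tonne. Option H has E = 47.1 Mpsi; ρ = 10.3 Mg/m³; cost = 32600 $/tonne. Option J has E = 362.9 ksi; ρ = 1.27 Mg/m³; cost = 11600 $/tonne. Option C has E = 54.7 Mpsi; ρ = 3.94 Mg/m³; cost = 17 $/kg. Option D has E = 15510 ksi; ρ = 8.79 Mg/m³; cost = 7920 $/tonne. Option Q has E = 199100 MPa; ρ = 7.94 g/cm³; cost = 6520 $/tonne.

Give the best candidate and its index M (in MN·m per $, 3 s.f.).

option C, M = 5.63 MN·m per $

Convert each candidate to consistent units, then evaluate M:
  option V: E = 126.2 GPa, ρ = 8954 kg/m³, cost = 6.290 $/kg
  option L: E = 103.4 GPa, ρ = 1530 kg/m³, cost = 40.80 $/kg
  option H: E = 324.7 GPa, ρ = 10300 kg/m³, cost = 32.60 $/kg
  option J: E = 2.502 GPa, ρ = 1270 kg/m³, cost = 11.60 $/kg
  option C: E = 377.1 GPa, ρ = 3940 kg/m³, cost = 17.00 $/kg
  option D: E = 106.9 GPa, ρ = 8790 kg/m³, cost = 7.920 $/kg
  option Q: E = 199.1 GPa, ρ = 7940 kg/m³, cost = 6.520 $/kg
  option C: M = 5.63 MN·m per $
  option Q: M = 3.85 MN·m per $
  option V: M = 2.24 MN·m per $
  option L: M = 1.66 MN·m per $
  option D: M = 1.54 MN·m per $
  option H: M = 0.967 MN·m per $
  option J: M = 0.170 MN·m per $
Option C ranks first.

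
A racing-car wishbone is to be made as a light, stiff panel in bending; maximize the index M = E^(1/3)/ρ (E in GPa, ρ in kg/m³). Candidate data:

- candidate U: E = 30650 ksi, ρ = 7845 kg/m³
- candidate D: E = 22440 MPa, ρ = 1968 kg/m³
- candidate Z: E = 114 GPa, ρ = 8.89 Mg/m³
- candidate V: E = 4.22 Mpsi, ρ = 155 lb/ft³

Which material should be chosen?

candidate D

Putting every candidate on a common basis:
  candidate U: E = 211.3 GPa, ρ = 7845 kg/m³
  candidate D: E = 22.44 GPa, ρ = 1968 kg/m³
  candidate Z: E = 114.0 GPa, ρ = 8890 kg/m³
  candidate V: E = 29.10 GPa, ρ = 2483 kg/m³
  candidate D: M = 1.43×10⁻³
  candidate V: M = 1.24×10⁻³
  candidate U: M = 0.759×10⁻³
  candidate Z: M = 0.545×10⁻³
The maximum is for candidate D.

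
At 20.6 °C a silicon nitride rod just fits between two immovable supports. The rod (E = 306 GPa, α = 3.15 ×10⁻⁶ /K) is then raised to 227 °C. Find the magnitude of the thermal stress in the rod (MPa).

199 MPa

ΔT = 206.4 K. Constrained thermal stress σ = E·α·ΔT = 306.0×10³ MPa × 3.15×10⁻⁶ × 206.4 = 199 MPa (compressive).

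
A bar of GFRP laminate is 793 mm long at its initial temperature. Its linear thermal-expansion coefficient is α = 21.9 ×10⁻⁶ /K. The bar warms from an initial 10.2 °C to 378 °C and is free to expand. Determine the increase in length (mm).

6.39 mm

ΔT = 378 − 10.2 = 367.8 K.
ΔL = α·L₀·ΔT = 21.9×10⁻⁶ × 793 mm × 367.8 K = 6.39 mm.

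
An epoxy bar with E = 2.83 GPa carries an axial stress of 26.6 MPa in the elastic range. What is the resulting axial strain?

9.40×10⁻³

ε = σ/E = 26.6 / 2830 = 9.40×10⁻³.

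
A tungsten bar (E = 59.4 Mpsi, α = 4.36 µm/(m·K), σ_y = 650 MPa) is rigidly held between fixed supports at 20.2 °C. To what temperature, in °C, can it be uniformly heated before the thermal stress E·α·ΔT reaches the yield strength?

E = 59.4 Mpsi = 409.5 GPa.
E·α·ΔT = 650.0 MPa ⇒ ΔT = 650.0 / (409.5×10³ × 4.36×10⁻⁶) = 364.0 K.
T = 20.2 + 364.0 = 384.2 °C.

384 °C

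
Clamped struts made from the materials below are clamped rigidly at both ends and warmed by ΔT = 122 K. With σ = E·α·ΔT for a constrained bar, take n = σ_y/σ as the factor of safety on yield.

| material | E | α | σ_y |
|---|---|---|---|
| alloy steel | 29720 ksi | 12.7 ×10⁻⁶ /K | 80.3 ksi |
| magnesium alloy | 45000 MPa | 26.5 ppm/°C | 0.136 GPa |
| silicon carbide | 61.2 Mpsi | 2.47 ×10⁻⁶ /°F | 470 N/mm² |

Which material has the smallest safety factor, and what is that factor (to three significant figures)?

Per material, after unit conversion:
  alloy steel: E = 204.9, α = 12.7, σ_y = 553.6 → σ = 317 MPa, n = 1.74
  magnesium alloy: E = 45.00, α = 26.5, σ_y = 136.0 → σ = 145 MPa, n = 0.935
  silicon carbide: E = 422.0, α = 4.45, σ_y = 470.0 → σ = 229 MPa, n = 2.05
The minimum is magnesium alloy at n = 0.935.

magnesium alloy, n = 0.935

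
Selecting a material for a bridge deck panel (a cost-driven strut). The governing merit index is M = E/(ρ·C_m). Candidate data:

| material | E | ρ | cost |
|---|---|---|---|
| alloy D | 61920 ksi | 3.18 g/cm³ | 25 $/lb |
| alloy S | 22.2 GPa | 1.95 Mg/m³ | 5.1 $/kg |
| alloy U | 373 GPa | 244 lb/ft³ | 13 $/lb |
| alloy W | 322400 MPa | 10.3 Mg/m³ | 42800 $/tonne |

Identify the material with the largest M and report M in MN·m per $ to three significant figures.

Convert each candidate to consistent units, then evaluate M:
  alloy D: E = 426.9 GPa, ρ = 3180 kg/m³, cost = 55.11 $/kg
  alloy S: E = 22.20 GPa, ρ = 1950 kg/m³, cost = 5.100 $/kg
  alloy U: E = 373.0 GPa, ρ = 3909 kg/m³, cost = 28.66 $/kg
  alloy W: E = 322.4 GPa, ρ = 10300 kg/m³, cost = 42.80 $/kg
  alloy U: M = 3.33 MN·m per $
  alloy D: M = 2.44 MN·m per $
  alloy S: M = 2.23 MN·m per $
  alloy W: M = 0.731 MN·m per $
Alloy U ranks first.

alloy U, M = 3.33 MN·m per $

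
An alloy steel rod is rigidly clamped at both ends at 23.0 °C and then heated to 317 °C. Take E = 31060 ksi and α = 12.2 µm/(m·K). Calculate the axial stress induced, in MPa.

768 MPa

E = 31060 ksi = 214.2 GPa.
ΔT = 294.0 K. Constrained thermal stress σ = E·α·ΔT = 214.2×10³ MPa × 12.2×10⁻⁶ × 294.0 = 768 MPa (compressive).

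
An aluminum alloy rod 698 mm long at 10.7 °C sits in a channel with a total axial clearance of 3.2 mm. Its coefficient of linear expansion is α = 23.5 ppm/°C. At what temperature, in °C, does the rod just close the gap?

206 °C

α·L₀·ΔT = 3.2 mm ⇒ ΔT = 3.2 / (23.5×10⁻⁶ × 698.0) = 195.1 K.
T = 10.7 + 195.1 = 205.8 °C.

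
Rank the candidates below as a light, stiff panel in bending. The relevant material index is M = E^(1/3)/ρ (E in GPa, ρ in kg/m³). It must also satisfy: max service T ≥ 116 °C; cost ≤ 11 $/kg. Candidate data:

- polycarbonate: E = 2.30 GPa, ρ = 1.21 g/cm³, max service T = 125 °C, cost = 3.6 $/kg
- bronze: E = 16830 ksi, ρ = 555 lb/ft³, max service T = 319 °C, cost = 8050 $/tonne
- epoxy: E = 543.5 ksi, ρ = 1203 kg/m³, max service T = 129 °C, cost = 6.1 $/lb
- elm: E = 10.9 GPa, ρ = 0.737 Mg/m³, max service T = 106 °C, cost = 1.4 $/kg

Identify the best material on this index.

polycarbonate

Screen on constraints: max service T ≥ 116 °C; cost ≤ 11 $/kg. Survivors: polycarbonate, bronze.
Convert each candidate to consistent units, then evaluate M:
  polycarbonate: E = 2.300 GPa, ρ = 1210 kg/m³
  bronze: E = 116.0 GPa, ρ = 8890 kg/m³
  polycarbonate: M = 1.09×10⁻³
  bronze: M = 0.549×10⁻³
Polycarbonate ranks first.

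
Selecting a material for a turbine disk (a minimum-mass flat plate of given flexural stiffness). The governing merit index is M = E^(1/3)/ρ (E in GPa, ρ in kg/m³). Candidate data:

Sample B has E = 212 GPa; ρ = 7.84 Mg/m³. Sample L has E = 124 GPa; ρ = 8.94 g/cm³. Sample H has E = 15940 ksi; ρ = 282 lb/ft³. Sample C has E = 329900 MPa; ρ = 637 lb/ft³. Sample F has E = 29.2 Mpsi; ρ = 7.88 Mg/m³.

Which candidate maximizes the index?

Convert each candidate to consistent units, then evaluate M:
  sample B: E = 212.0 GPa, ρ = 7840 kg/m³
  sample L: E = 124.0 GPa, ρ = 8940 kg/m³
  sample H: E = 109.9 GPa, ρ = 4517 kg/m³
  sample C: E = 329.9 GPa, ρ = 10200 kg/m³
  sample F: E = 201.3 GPa, ρ = 7880 kg/m³
  sample H: M = 1.06×10⁻³
  sample B: M = 0.761×10⁻³
  sample F: M = 0.744×10⁻³
  sample C: M = 0.677×10⁻³
  sample L: M = 0.558×10⁻³
The maximum is for sample H.

sample H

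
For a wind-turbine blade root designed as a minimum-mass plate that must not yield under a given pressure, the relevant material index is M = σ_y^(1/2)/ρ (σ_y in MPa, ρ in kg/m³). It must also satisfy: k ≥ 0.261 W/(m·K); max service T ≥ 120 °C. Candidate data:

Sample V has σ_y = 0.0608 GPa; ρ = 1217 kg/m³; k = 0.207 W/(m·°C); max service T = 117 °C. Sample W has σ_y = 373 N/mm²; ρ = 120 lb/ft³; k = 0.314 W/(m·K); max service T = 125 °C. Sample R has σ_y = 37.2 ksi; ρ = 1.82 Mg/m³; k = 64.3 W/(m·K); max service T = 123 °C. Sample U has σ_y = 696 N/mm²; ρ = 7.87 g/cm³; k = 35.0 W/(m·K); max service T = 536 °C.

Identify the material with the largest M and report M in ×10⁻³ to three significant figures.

Screen on constraints: k ≥ 0.261 W/(m·K); max service T ≥ 120 °C. Survivors: sample W, sample R, sample U.
Putting every candidate on a common basis:
  sample W: σ_y = 373.0 MPa, ρ = 1922 kg/m³
  sample R: σ_y = 256.5 MPa, ρ = 1820 kg/m³
  sample U: σ_y = 696.0 MPa, ρ = 7870 kg/m³
  sample W: M = 10.0×10⁻³
  sample R: M = 8.80×10⁻³
  sample U: M = 3.35×10⁻³
The maximum is for sample W.

sample W, M = 10.0×10⁻³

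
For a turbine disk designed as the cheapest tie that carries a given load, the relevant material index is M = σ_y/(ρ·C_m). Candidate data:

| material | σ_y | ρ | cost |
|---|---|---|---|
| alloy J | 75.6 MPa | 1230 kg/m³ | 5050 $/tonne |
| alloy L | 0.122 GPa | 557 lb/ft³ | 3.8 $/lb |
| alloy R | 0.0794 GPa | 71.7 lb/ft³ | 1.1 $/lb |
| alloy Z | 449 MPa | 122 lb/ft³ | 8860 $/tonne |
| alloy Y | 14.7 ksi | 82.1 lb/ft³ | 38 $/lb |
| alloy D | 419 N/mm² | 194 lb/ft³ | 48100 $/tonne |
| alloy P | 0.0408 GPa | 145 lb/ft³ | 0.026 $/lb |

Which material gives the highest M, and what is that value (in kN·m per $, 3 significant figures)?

alloy P, M = 306 kN·m per $

After converting to SI:
  alloy J: σ_y = 75.60 MPa, ρ = 1230 kg/m³, cost = 5.050 $/kg
  alloy L: σ_y = 122.0 MPa, ρ = 8922 kg/m³, cost = 8.377 $/kg
  alloy R: σ_y = 79.40 MPa, ρ = 1149 kg/m³, cost = 2.425 $/kg
  alloy Z: σ_y = 449.0 MPa, ρ = 1954 kg/m³, cost = 8.860 $/kg
  alloy Y: σ_y = 101.4 MPa, ρ = 1315 kg/m³, cost = 83.77 $/kg
  alloy D: σ_y = 419.0 MPa, ρ = 3108 kg/m³, cost = 48.10 $/kg
  alloy P: σ_y = 40.80 MPa, ρ = 2323 kg/m³, cost = 0.05732 $/kg
  alloy P: M = 306 kN·m per $
  alloy R: M = 28.5 kN·m per $
  alloy Z: M = 25.9 kN·m per $
  alloy J: M = 12.2 kN·m per $
  alloy D: M = 2.80 kN·m per $
  alloy L: M = 1.63 kN·m per $
  alloy Y: M = 0.920 kN·m per $
The maximum is for alloy P.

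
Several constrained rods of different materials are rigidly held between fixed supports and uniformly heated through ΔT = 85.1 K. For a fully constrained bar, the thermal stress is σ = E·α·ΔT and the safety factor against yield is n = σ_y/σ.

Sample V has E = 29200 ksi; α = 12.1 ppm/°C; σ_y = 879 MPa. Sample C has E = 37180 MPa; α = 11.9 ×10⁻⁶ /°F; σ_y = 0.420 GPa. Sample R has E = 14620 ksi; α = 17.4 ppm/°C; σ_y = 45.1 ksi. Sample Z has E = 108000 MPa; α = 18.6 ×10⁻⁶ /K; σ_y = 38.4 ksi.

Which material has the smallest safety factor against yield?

sample Z

Converting E to GPa, α to ×10⁻⁶/K, σ_y to MPa, then σ and n for each:
  sample V: E = 201.3, α = 12.1, σ_y = 879.0 → σ = 207 MPa, n = 4.24
  sample C: E = 37.18, α = 21.4, σ_y = 420.0 → σ = 67.8 MPa, n = 6.20
  sample R: E = 100.8, α = 17.4, σ_y = 311.0 → σ = 149 MPa, n = 2.08
  sample Z: E = 108.0, α = 18.6, σ_y = 264.8 → σ = 171 MPa, n = 1.55
The minimum is sample Z at n = 1.55.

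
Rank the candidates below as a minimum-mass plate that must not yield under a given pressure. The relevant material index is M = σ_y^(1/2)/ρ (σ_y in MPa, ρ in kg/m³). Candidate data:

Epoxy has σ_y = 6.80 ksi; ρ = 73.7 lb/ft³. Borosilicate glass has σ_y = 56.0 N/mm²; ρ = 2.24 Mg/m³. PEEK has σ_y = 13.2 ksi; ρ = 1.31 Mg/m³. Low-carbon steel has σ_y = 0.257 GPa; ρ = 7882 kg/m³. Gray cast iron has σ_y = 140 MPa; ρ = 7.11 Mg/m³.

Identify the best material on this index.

Normalizing units and computing the index:
  epoxy: σ_y = 46.88 MPa, ρ = 1181 kg/m³
  borosilicate glass: σ_y = 56.00 MPa, ρ = 2240 kg/m³
  PEEK: σ_y = 91.01 MPa, ρ = 1310 kg/m³
  low-carbon steel: σ_y = 257.0 MPa, ρ = 7882 kg/m³
  gray cast iron: σ_y = 140.0 MPa, ρ = 7110 kg/m³
  PEEK: M = 7.28×10⁻³
  epoxy: M = 5.80×10⁻³
  borosilicate glass: M = 3.34×10⁻³
  low-carbon steel: M = 2.03×10⁻³
  gray cast iron: M = 1.66×10⁻³
Highest index: PEEK.

PEEK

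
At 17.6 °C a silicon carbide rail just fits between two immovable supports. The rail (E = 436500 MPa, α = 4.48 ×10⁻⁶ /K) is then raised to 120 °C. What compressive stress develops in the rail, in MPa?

200 MPa

E = 436500 MPa = 436.5 GPa.
ΔT = 102.4 K. Constrained thermal stress σ = E·α·ΔT = 436.5×10³ MPa × 4.48×10⁻⁶ × 102.4 = 200 MPa (compressive).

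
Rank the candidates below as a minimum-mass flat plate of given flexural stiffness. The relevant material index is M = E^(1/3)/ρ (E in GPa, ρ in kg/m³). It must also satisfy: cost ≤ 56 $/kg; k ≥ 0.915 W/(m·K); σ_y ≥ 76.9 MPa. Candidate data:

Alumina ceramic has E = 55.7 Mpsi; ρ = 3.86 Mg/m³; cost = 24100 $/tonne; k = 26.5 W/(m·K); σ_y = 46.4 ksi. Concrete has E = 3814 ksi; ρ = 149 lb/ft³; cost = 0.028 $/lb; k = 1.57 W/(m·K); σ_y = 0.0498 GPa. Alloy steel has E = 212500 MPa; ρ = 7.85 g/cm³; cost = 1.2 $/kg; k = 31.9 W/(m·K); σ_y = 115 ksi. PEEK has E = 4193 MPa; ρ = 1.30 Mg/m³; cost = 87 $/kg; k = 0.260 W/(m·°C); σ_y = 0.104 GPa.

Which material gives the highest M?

Screen on constraints: cost ≤ 56 $/kg; k ≥ 0.915 W/(m·K); σ_y ≥ 76.9 MPa. Survivors: alumina ceramic, alloy steel.
Putting every candidate on a common basis:
  alumina ceramic: E = 384.0 GPa, ρ = 3860 kg/m³
  alloy steel: E = 212.5 GPa, ρ = 7850 kg/m³
  alumina ceramic: M = 1.88×10⁻³
  alloy steel: M = 0.760×10⁻³
Highest index: alumina ceramic.

alumina ceramic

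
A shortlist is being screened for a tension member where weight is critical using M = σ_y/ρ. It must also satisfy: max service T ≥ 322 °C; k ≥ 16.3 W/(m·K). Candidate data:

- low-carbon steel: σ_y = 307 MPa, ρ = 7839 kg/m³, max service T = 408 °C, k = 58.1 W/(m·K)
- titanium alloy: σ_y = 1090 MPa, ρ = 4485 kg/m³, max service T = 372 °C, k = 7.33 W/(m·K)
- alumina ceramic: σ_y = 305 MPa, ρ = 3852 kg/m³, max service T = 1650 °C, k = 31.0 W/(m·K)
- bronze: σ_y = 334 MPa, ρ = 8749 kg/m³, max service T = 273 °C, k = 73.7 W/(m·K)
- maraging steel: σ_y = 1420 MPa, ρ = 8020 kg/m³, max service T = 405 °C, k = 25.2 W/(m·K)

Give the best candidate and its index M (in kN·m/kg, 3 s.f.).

Screen on constraints: max service T ≥ 322 °C; k ≥ 16.3 W/(m·K). Survivors: low-carbon steel, alumina ceramic, maraging steel.
Computing M directly (units already consistent):
  maraging steel: M = 177 kN·m/kg
  alumina ceramic: M = 79.2 kN·m/kg
  low-carbon steel: M = 39.2 kN·m/kg
The maximum is for maraging steel.

maraging steel, M = 177 kN·m/kg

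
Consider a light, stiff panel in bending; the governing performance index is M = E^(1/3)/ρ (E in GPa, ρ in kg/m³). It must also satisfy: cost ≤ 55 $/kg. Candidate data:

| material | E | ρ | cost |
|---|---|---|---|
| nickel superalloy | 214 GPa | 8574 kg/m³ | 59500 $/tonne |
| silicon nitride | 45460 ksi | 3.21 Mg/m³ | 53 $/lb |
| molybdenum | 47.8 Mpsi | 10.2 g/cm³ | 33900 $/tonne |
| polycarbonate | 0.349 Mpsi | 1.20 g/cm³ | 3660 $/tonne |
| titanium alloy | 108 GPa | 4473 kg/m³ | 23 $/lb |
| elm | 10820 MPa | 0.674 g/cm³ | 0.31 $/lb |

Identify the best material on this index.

elm

Screen on constraints: cost ≤ 55 $/kg. Survivors: molybdenum, polycarbonate, titanium alloy, elm.
After converting to SI:
  molybdenum: E = 329.6 GPa, ρ = 10200 kg/m³
  polycarbonate: E = 2.406 GPa, ρ = 1200 kg/m³
  titanium alloy: E = 108.0 GPa, ρ = 4473 kg/m³
  elm: E = 10.82 GPa, ρ = 674.0 kg/m³
  elm: M = 3.28×10⁻³
  polycarbonate: M = 1.12×10⁻³
  titanium alloy: M = 1.06×10⁻³
  molybdenum: M = 0.677×10⁻³
The maximum is for elm.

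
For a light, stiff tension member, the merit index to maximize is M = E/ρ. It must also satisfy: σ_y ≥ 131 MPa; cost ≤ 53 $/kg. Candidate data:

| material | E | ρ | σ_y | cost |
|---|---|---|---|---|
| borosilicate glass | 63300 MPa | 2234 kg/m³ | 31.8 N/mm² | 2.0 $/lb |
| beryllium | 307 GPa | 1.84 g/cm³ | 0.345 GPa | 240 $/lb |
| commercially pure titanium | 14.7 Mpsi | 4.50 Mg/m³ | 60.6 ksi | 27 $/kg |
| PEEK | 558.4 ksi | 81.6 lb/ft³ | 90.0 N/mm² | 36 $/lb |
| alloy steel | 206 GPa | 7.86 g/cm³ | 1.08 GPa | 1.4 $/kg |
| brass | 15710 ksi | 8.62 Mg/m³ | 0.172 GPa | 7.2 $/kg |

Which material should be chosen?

Screen on constraints: σ_y ≥ 131 MPa; cost ≤ 53 $/kg. Survivors: commercially pure titanium, alloy steel, brass.
Putting every candidate on a common basis:
  commercially pure titanium: E = 101.4 GPa, ρ = 4500 kg/m³
  alloy steel: E = 206.0 GPa, ρ = 7860 kg/m³
  brass: E = 108.3 GPa, ρ = 8620 kg/m³
  alloy steel: M = 26.2 MN·m/kg
  commercially pure titanium: M = 22.5 MN·m/kg
  brass: M = 12.6 MN·m/kg
Alloy steel has the largest M.

alloy steel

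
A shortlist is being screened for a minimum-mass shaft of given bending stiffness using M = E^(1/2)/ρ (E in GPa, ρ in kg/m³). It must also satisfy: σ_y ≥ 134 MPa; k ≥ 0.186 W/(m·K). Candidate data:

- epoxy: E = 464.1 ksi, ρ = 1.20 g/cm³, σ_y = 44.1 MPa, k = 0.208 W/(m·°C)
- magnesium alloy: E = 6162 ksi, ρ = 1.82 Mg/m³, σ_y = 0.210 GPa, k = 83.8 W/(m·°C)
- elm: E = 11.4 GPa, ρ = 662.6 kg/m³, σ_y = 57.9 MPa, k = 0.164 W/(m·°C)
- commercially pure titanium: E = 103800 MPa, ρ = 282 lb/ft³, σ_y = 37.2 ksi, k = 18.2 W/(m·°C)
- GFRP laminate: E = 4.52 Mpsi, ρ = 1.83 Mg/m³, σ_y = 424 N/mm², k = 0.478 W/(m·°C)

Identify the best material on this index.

magnesium alloy

Screen on constraints: σ_y ≥ 134 MPa; k ≥ 0.186 W/(m·K). Survivors: magnesium alloy, commercially pure titanium, GFRP laminate.
In SI units:
  magnesium alloy: E = 42.49 GPa, ρ = 1820 kg/m³
  commercially pure titanium: E = 103.8 GPa, ρ = 4517 kg/m³
  GFRP laminate: E = 31.16 GPa, ρ = 1830 kg/m³
  magnesium alloy: M = 3.58×10⁻³
  GFRP laminate: M = 3.05×10⁻³
  commercially pure titanium: M = 2.26×10⁻³
Magnesium alloy ranks first.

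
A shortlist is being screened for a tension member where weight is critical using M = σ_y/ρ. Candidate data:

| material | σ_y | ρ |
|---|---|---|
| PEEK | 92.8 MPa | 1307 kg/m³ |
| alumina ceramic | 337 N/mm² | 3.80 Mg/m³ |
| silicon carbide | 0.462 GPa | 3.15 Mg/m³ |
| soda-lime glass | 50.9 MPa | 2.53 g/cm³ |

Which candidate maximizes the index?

silicon carbide

After converting to SI:
  PEEK: σ_y = 92.80 MPa, ρ = 1307 kg/m³
  alumina ceramic: σ_y = 337.0 MPa, ρ = 3800 kg/m³
  silicon carbide: σ_y = 462.0 MPa, ρ = 3150 kg/m³
  soda-lime glass: σ_y = 50.90 MPa, ρ = 2530 kg/m³
  silicon carbide: M = 147 kN·m/kg
  alumina ceramic: M = 88.7 kN·m/kg
  PEEK: M = 71.0 kN·m/kg
  soda-lime glass: M = 20.1 kN·m/kg
Silicon carbide ranks first.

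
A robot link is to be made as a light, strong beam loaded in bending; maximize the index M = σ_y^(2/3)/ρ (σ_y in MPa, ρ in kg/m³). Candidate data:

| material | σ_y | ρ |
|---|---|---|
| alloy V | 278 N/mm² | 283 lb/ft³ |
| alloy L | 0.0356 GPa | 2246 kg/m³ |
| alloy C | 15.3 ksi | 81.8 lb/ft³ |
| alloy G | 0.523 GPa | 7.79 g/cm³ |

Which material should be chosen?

Convert each candidate to consistent units, then evaluate M:
  alloy V: σ_y = 278.0 MPa, ρ = 4533 kg/m³
  alloy L: σ_y = 35.60 MPa, ρ = 2246 kg/m³
  alloy C: σ_y = 105.5 MPa, ρ = 1310 kg/m³
  alloy G: σ_y = 523.0 MPa, ρ = 7790 kg/m³
  alloy C: M = 17.0×10⁻³
  alloy V: M = 9.40×10⁻³
  alloy G: M = 8.33×10⁻³
  alloy L: M = 4.82×10⁻³
The maximum is for alloy C.

alloy C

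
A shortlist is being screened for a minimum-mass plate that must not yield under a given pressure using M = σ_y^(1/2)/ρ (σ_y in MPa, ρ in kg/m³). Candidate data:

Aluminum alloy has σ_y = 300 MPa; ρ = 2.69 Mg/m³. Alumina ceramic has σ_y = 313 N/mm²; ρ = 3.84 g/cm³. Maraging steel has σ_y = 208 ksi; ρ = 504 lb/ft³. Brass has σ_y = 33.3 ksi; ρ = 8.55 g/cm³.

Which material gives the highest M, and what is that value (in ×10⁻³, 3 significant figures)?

aluminum alloy, M = 6.44×10⁻³

Convert each candidate to consistent units, then evaluate M:
  aluminum alloy: σ_y = 300.0 MPa, ρ = 2690 kg/m³
  alumina ceramic: σ_y = 313.0 MPa, ρ = 3840 kg/m³
  maraging steel: σ_y = 1434 MPa, ρ = 8073 kg/m³
  brass: σ_y = 229.6 MPa, ρ = 8550 kg/m³
  aluminum alloy: M = 6.44×10⁻³
  maraging steel: M = 4.69×10⁻³
  alumina ceramic: M = 4.61×10⁻³
  brass: M = 1.77×10⁻³
The maximum is for aluminum alloy.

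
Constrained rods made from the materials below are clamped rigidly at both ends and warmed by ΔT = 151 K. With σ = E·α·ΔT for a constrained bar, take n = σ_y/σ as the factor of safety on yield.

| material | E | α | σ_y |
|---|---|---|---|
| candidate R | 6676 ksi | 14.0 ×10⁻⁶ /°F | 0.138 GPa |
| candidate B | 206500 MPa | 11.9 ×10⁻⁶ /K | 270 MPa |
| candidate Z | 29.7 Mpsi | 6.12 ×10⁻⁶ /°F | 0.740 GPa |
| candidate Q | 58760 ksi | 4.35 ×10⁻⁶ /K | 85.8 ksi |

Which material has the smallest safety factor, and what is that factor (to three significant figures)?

In consistent units (E in GPa, α in ×10⁻⁶/K, σ_y in MPa):
  candidate R: E = 46.03, α = 25.2, σ_y = 138.0 → σ = 175 MPa, n = 0.788
  candidate B: E = 206.5, α = 11.9, σ_y = 270.0 → σ = 371 MPa, n = 0.728
  candidate Z: E = 204.8, α = 11.0, σ_y = 740.0 → σ = 341 MPa, n = 2.17
  candidate Q: E = 405.1, α = 4.35, σ_y = 591.6 → σ = 266 MPa, n = 2.22
Candidate B has the lowest safety factor, n = 0.728.

candidate B, n = 0.728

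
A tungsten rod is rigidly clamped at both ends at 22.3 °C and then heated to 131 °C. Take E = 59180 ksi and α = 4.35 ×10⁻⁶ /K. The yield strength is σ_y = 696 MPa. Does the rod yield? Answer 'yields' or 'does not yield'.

does not yield

E = 59180 ksi = 408.0 GPa.
ΔT = 108.7 K. Constrained thermal stress σ = E·α·ΔT = 408.0×10³ MPa × 4.35×10⁻⁶ × 108.7 = 193 MPa (compressive).
Compare to σ_y = 696 MPa: σ < σ_y, so it does not yield.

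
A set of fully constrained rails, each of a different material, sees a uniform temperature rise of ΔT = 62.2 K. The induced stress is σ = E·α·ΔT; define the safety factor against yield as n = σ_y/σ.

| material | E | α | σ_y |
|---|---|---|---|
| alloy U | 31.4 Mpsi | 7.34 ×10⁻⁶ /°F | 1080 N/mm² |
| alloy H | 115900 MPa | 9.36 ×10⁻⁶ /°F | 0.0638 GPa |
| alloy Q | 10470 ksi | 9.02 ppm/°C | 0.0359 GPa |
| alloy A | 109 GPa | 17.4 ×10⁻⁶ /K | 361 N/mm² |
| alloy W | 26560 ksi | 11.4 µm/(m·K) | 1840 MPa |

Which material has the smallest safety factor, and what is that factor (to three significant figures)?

alloy H, n = 0.525

Per material, after unit conversion:
  alloy U: E = 216.5, α = 13.2, σ_y = 1080 → σ = 178 MPa, n = 6.07
  alloy H: E = 115.9, α = 16.8, σ_y = 63.80 → σ = 121 MPa, n = 0.525
  alloy Q: E = 72.19, α = 9.02, σ_y = 35.90 → σ = 40.5 MPa, n = 0.886
  alloy A: E = 109.0, α = 17.4, σ_y = 361.0 → σ = 118 MPa, n = 3.06
  alloy W: E = 183.1, α = 11.4, σ_y = 1840 → σ = 130 MPa, n = 14.2
The minimum is alloy H at n = 0.525.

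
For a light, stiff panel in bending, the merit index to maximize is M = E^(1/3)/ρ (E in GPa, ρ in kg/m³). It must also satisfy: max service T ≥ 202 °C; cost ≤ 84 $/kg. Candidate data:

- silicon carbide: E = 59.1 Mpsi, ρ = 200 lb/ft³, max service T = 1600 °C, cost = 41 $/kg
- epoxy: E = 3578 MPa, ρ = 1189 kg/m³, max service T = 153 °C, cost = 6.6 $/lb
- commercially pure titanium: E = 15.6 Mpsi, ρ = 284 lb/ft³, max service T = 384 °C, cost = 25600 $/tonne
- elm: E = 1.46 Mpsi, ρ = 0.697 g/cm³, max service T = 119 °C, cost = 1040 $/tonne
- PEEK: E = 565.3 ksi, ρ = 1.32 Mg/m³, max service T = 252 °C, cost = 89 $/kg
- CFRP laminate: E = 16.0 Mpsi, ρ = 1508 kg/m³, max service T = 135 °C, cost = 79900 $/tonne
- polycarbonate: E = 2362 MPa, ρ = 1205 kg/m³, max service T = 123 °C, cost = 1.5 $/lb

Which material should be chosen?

Screen on constraints: max service T ≥ 202 °C; cost ≤ 84 $/kg. Survivors: silicon carbide, commercially pure titanium.
After converting to SI:
  silicon carbide: E = 407.5 GPa, ρ = 3204 kg/m³
  commercially pure titanium: E = 107.6 GPa, ρ = 4549 kg/m³
  silicon carbide: M = 2.31×10⁻³
  commercially pure titanium: M = 1.05×10⁻³
Highest index: silicon carbide.

silicon carbide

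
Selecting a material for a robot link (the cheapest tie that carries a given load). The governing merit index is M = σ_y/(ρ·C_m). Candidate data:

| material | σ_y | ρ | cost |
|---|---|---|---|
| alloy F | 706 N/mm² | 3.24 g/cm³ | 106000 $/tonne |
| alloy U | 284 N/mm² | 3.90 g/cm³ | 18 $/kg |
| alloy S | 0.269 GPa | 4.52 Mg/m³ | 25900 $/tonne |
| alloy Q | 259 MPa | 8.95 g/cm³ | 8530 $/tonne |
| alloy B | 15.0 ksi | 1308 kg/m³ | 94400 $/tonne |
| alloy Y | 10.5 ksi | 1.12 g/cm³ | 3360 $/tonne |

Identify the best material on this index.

alloy Y

Convert each candidate to consistent units, then evaluate M:
  alloy F: σ_y = 706.0 MPa, ρ = 3240 kg/m³, cost = 106.0 $/kg
  alloy U: σ_y = 284.0 MPa, ρ = 3900 kg/m³, cost = 18.00 $/kg
  alloy S: σ_y = 269.0 MPa, ρ = 4520 kg/m³, cost = 25.90 $/kg
  alloy Q: σ_y = 259.0 MPa, ρ = 8950 kg/m³, cost = 8.530 $/kg
  alloy B: σ_y = 103.4 MPa, ρ = 1308 kg/m³, cost = 94.40 $/kg
  alloy Y: σ_y = 72.39 MPa, ρ = 1120 kg/m³, cost = 3.360 $/kg
  alloy Y: M = 19.2 kN·m per $
  alloy U: M = 4.05 kN·m per $
  alloy Q: M = 3.39 kN·m per $
  alloy S: M = 2.30 kN·m per $
  alloy F: M = 2.06 kN·m per $
  alloy B: M = 0.838 kN·m per $
Highest index: alloy Y.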